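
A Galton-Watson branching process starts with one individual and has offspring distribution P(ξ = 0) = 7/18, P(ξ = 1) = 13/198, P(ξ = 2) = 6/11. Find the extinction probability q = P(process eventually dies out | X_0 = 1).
q = 77/108

The pgf is f(s) = 7/18 + 13/198·s + 6/11·s². The extinction probability q is the smallest fixed point of f in [0, 1]. Setting s = f(s):
  6/11·s² + (13/198 − 1)·s + 7/18 = 0
  6/11·s² − (7/18 + 6/11)·s + 7/18 = 0
which factors as (s − 1)·(6/11·s − 7/18) = 0, giving roots s = 1 and s = (7/18)/(6/11) = 77/108.
Mean offspring μ = 13/198 + 2·6/11 = 229/198 > 1 (supercritical), so q < 1. The extinction probability is the smaller root: q = (7/18)/(6/11) = 77/108.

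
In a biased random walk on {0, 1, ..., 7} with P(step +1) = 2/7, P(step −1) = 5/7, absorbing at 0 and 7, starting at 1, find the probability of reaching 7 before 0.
P(hit 7 before 0) = (1 − (5/2)^1) / (1 − (5/2)^7) = 64/25999

Let u_k denote P(reach 7 before 0 | start at k). Boundary: u_0 = 0, u_7 = 1. Recurrence: u_k = 2/7·u_{k+1} + 5/7·u_{k-1} for 1 ≤ k ≤ 6. Try u_k = A + B·r^k with r = q/p = (5/7)/(2/7) = 5/2. Substitution satisfies the recurrence; boundary conditions give:
  u_k = (1 − r^k) / (1 − r^N) = (1 − (5/2)^1) / (1 − (5/2)^7) = 64/25999.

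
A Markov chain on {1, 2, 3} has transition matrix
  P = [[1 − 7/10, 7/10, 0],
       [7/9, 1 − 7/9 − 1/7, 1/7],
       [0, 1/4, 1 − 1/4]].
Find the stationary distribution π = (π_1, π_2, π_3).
π = (70/169, 63/169, 36/169)

This is a birth-death chain on three states, which satisfies detailed balance: π_1 · P_{12} = π_2 · P_{21} and π_2 · P_{23} = π_3 · P_{32}.
From π_1 · 7/10 = π_2 · 7/9: π_2/π_1 = (7/10)/(7/9) = 9/10.
From π_2 · 1/7 = π_3 · 1/4: π_3/π_2 = (1/7)/(1/4) = 4/7.
Take π_1 proportional to 1; then unnormalized π = (1, 9/10, 18/35). Normalize by dividing by the sum 169/70:
  π = (70/169, 63/169, 36/169).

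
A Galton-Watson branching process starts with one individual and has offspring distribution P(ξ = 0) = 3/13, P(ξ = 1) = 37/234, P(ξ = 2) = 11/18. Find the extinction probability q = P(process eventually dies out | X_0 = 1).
q = 54/143

The pgf is f(s) = 3/13 + 37/234·s + 11/18·s². The extinction probability q is the smallest fixed point of f in [0, 1]. Setting s = f(s):
  11/18·s² + (37/234 − 1)·s + 3/13 = 0
  11/18·s² − (3/13 + 11/18)·s + 3/13 = 0
which factors as (s − 1)·(11/18·s − 3/13) = 0, giving roots s = 1 and s = (3/13)/(11/18) = 54/143.
Mean offspring μ = 37/234 + 2·11/18 = 323/234 > 1 (supercritical), so q < 1. The extinction probability is the smaller root: q = (3/13)/(11/18) = 54/143.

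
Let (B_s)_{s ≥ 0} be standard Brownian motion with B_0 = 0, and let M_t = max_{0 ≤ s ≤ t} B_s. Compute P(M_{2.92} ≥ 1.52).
P(M_{2.92} ≥ 1.52) = 2·P(B_{2.92} ≥ 1.52) = 2(1 − Φ(1.52/√2.92)) ≈ 0.3737

By the reflection principle for Brownian motion, P(M_t ≥ a) = 2 · P(B_t ≥ a) for a ≥ 0. Since B_t ~ N(0, t), P(B_t ≥ 1.52) = 1 − Φ(1.52/√t) = 1 − Φ(1.52/√2.92) = 1 − Φ(0.8895). So
  P(M_{2.92} ≥ 1.52) = 2(1 − Φ(0.8895)) ≈ 0.3737.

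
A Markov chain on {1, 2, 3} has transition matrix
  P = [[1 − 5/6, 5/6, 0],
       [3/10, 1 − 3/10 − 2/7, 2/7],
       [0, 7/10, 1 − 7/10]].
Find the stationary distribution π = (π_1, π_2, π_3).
π = (147/722, 1225/2166, 250/1083)

This is a birth-death chain on three states, which satisfies detailed balance: π_1 · P_{12} = π_2 · P_{21} and π_2 · P_{23} = π_3 · P_{32}.
From π_1 · 5/6 = π_2 · 3/10: π_2/π_1 = (5/6)/(3/10) = 25/9.
From π_2 · 2/7 = π_3 · 7/10: π_3/π_2 = (2/7)/(7/10) = 20/49.
Take π_1 proportional to 1; then unnormalized π = (1, 25/9, 500/441). Normalize by dividing by the sum 722/147:
  π = (147/722, 1225/2166, 250/1083).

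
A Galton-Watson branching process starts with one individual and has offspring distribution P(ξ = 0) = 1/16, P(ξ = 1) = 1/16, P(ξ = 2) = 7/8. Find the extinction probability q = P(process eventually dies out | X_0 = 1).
q = 1/14

The pgf is f(s) = 1/16 + 1/16·s + 7/8·s². The extinction probability q is the smallest fixed point of f in [0, 1]. Setting s = f(s):
  7/8·s² + (1/16 − 1)·s + 1/16 = 0
  7/8·s² − (1/16 + 7/8)·s + 1/16 = 0
which factors as (s − 1)·(7/8·s − 1/16) = 0, giving roots s = 1 and s = (1/16)/(7/8) = 1/14.
Mean offspring μ = 1/16 + 2·7/8 = 29/16 > 1 (supercritical), so q < 1. The extinction probability is the smaller root: q = (1/16)/(7/8) = 1/14.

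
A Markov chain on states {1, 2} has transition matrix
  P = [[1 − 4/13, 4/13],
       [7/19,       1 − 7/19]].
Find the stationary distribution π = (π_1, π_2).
π_1 = 91/167, π_2 = 76/167

Solve πP = π with π_1 + π_2 = 1. From πP = π: π_1 · (1 − 4/13) + π_2 · 7/19 = π_1 ⇒ π_2 · 7/19 = π_1 · 4/13 ⇒ π_2/π_1 = (4/13)/(7/19) = 76/91. Together with π_1 + π_2 = 1:
  π_1 = (7/19)/(4/13 + 7/19) = (7/19)/(167/247) = 91/167,
  π_2 = (4/13)/(4/13 + 7/19) = (4/13)/(167/247) = 76/167.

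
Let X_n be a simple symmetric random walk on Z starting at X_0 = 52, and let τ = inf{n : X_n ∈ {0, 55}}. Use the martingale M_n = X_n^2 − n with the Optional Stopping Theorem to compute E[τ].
E[τ] = 156

M_n = X_n^2 − n is a martingale (since E[X_{n+1}^2 | F_n] = X_n^2 + 1). By OST (τ has finite mean in a bounded region), E[M_τ] = E[M_0] = X_0^2 − 0 = 52^2 = 2704. Also E[M_τ] = E[X_τ^2] − E[τ]. The walk exits at 0 or 55, with P(hit 55 first) = 52/55, so E[X_τ^2] = 55^2 · 52/55 + 0 = 2860. Thus E[τ] = E[X_τ^2] − E[M_τ] = 2860 − 2704 = 156 = 52(55 − 52) = 156.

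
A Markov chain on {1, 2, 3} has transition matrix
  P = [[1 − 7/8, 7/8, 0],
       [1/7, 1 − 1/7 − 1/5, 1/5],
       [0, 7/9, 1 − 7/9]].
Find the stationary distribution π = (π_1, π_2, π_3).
π = (10/87, 245/348, 21/116)

This is a birth-death chain on three states, which satisfies detailed balance: π_1 · P_{12} = π_2 · P_{21} and π_2 · P_{23} = π_3 · P_{32}.
From π_1 · 7/8 = π_2 · 1/7: π_2/π_1 = (7/8)/(1/7) = 49/8.
From π_2 · 1/5 = π_3 · 7/9: π_3/π_2 = (1/5)/(7/9) = 9/35.
Take π_1 proportional to 1; then unnormalized π = (1, 49/8, 63/40). Normalize by dividing by the sum 87/10:
  π = (10/87, 245/348, 21/116).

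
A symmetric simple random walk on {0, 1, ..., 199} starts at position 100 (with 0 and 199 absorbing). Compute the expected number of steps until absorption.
E[τ | X_0 = 100] = 9900

Let v_k = E[τ | X_0 = k]. Boundary: v_0 = v_199 = 0. Recurrence: v_k = 1 + (v_{k-1} + v_{k+1})/2 for 1 ≤ k ≤ 198. The particular solution to v_k − (v_{k-1} + v_{k+1})/2 = 1 is v_k = −k^2. Adding homogeneous solution A + B k and matching boundaries gives v_k = k (199 − k). Substituting k = 100: v_100 = 100 · 99 = 9900.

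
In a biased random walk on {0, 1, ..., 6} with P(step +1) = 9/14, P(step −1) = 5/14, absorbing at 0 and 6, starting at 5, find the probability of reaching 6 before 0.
P(hit 6 before 0) = (1 − (5/9)^5) / (1 − (5/9)^6) = 125829/128954

Let u_k denote P(reach 6 before 0 | start at k). Boundary: u_0 = 0, u_6 = 1. Recurrence: u_k = 9/14·u_{k+1} + 5/14·u_{k-1} for 1 ≤ k ≤ 5. Try u_k = A + B·r^k with r = q/p = (5/14)/(9/14) = 5/9. Substitution satisfies the recurrence; boundary conditions give:
  u_k = (1 − r^k) / (1 − r^N) = (1 − (5/9)^5) / (1 − (5/9)^6) = 125829/128954.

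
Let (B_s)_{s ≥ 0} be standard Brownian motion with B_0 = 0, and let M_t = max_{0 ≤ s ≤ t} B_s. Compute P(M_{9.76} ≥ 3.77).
P(M_{9.76} ≥ 3.77) = 2·P(B_{9.76} ≥ 3.77) = 2(1 − Φ(3.77/√9.76)) ≈ 0.2275

By the reflection principle for Brownian motion, P(M_t ≥ a) = 2 · P(B_t ≥ a) for a ≥ 0. Since B_t ~ N(0, t), P(B_t ≥ 3.77) = 1 − Φ(3.77/√t) = 1 − Φ(3.77/√9.76) = 1 − Φ(1.2067). So
  P(M_{9.76} ≥ 3.77) = 2(1 − Φ(1.2067)) ≈ 0.2275.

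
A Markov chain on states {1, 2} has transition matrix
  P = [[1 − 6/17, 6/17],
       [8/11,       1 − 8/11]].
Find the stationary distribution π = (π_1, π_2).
π_1 = 68/101, π_2 = 33/101

Solve πP = π with π_1 + π_2 = 1. From πP = π: π_1 · (1 − 6/17) + π_2 · 8/11 = π_1 ⇒ π_2 · 8/11 = π_1 · 6/17 ⇒ π_2/π_1 = (6/17)/(8/11) = 33/68. Together with π_1 + π_2 = 1:
  π_1 = (8/11)/(6/17 + 8/11) = (8/11)/(202/187) = 68/101,
  π_2 = (6/17)/(6/17 + 8/11) = (6/17)/(202/187) = 33/101.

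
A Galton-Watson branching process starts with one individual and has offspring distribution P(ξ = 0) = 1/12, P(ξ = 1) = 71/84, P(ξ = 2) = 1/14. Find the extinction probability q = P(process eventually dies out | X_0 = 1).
q = 1

Mean offspring μ = 0·1/12 + 1·71/84 + 2·1/14 = 83/84 ≤ 1. For μ ≤ 1 with offspring not concentrated at 1, the Galton-Watson process goes extinct almost surely, so q = 1.
(Algebraic check: The pgf is f(s) = 1/12 + 71/84·s + 1/14·s². The extinction probability q is the smallest fixed point of f in [0, 1]. Setting s = f(s):
  1/14·s² + (71/84 − 1)·s + 1/12 = 0
  1/14·s² − (1/12 + 1/14)·s + 1/12 = 0
which factors as (s − 1)·(1/14·s − 1/12) = 0, giving roots s = 1 and s = (1/12)/(1/14) = 7/6. Since 7/6 ≥ 1, the smallest root in [0, 1] is s = 1.)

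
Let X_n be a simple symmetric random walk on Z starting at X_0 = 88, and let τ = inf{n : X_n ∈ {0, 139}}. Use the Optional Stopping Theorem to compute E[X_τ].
E[X_τ] = 88

X_n is a martingale and τ is a bounded-mean stopping time (indeed τ is finite a.s. with bounded expectation since the walk is in a bounded region). By the OST, E[X_τ] = E[X_0] = 88. Equivalently: E[X_τ] = 139 · P(hit 139 first) + 0 · P(hit 0 first) = 139 · (88/139) = 88.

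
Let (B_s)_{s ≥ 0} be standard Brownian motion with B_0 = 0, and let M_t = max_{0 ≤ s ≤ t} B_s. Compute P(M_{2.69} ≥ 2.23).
P(M_{2.69} ≥ 2.23) = 2·P(B_{2.69} ≥ 2.23) = 2(1 − Φ(2.23/√2.69)) ≈ 0.1739

By the reflection principle for Brownian motion, P(M_t ≥ a) = 2 · P(B_t ≥ a) for a ≥ 0. Since B_t ~ N(0, t), P(B_t ≥ 2.23) = 1 − Φ(2.23/√t) = 1 − Φ(2.23/√2.69) = 1 − Φ(1.3597). So
  P(M_{2.69} ≥ 2.23) = 2(1 − Φ(1.3597)) ≈ 0.1739.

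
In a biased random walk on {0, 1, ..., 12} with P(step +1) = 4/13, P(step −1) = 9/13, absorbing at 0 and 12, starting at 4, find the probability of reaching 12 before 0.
P(hit 12 before 0) = (1 − (9/4)^4) / (1 − (9/4)^12) = 65536/44791873

Let u_k denote P(reach 12 before 0 | start at k). Boundary: u_0 = 0, u_12 = 1. Recurrence: u_k = 4/13·u_{k+1} + 9/13·u_{k-1} for 1 ≤ k ≤ 11. Try u_k = A + B·r^k with r = q/p = (9/13)/(4/13) = 9/4. Substitution satisfies the recurrence; boundary conditions give:
  u_k = (1 − r^k) / (1 − r^N) = (1 − (9/4)^4) / (1 − (9/4)^12) = 65536/44791873.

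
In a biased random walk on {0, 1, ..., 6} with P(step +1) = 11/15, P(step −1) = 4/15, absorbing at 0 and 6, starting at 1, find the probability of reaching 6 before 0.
P(hit 6 before 0) = (1 − (4/11)^1) / (1 − (4/11)^6) = 161051/252495

Let u_k denote P(reach 6 before 0 | start at k). Boundary: u_0 = 0, u_6 = 1. Recurrence: u_k = 11/15·u_{k+1} + 4/15·u_{k-1} for 1 ≤ k ≤ 5. Try u_k = A + B·r^k with r = q/p = (4/15)/(11/15) = 4/11. Substitution satisfies the recurrence; boundary conditions give:
  u_k = (1 − r^k) / (1 − r^N) = (1 − (4/11)^1) / (1 − (4/11)^6) = 161051/252495.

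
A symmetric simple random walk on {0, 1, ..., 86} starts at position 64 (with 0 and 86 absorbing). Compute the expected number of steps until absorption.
E[τ | X_0 = 64] = 1408

Let v_k = E[τ | X_0 = k]. Boundary: v_0 = v_86 = 0. Recurrence: v_k = 1 + (v_{k-1} + v_{k+1})/2 for 1 ≤ k ≤ 85. The particular solution to v_k − (v_{k-1} + v_{k+1})/2 = 1 is v_k = −k^2. Adding homogeneous solution A + B k and matching boundaries gives v_k = k (86 − k). Substituting k = 64: v_64 = 64 · 22 = 1408.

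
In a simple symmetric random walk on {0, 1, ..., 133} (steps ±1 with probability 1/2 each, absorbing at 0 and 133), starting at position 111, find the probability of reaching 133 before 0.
P(hit 133 before 0) = 111/133

Let u_k = P(hit 133 before 0 | start at k). Then u_0 = 0, u_133 = 1, and u_k = u_{k-1}/2 + u_{k+1}/2 for 1 ≤ k ≤ 132. This harmonic recurrence is solved by u_k = k/133, giving u_111 = 111/133.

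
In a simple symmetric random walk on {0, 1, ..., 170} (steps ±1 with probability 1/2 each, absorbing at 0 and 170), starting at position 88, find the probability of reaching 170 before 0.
P(hit 170 before 0) = 88/170 = 44/85

Let u_k = P(hit 170 before 0 | start at k). Then u_0 = 0, u_170 = 1, and u_k = u_{k-1}/2 + u_{k+1}/2 for 1 ≤ k ≤ 169. This harmonic recurrence is solved by u_k = k/170, giving u_88 = 88/170 = 44/85.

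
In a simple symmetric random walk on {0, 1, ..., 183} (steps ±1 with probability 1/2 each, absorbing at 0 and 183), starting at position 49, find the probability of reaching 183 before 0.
P(hit 183 before 0) = 49/183

Let u_k = P(hit 183 before 0 | start at k). Then u_0 = 0, u_183 = 1, and u_k = u_{k-1}/2 + u_{k+1}/2 for 1 ≤ k ≤ 182. This harmonic recurrence is solved by u_k = k/183, giving u_49 = 49/183.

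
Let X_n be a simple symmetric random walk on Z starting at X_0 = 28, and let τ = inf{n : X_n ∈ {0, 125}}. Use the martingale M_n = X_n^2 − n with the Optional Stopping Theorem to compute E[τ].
E[τ] = 2716

M_n = X_n^2 − n is a martingale (since E[X_{n+1}^2 | F_n] = X_n^2 + 1). By OST (τ has finite mean in a bounded region), E[M_τ] = E[M_0] = X_0^2 − 0 = 28^2 = 784. Also E[M_τ] = E[X_τ^2] − E[τ]. The walk exits at 0 or 125, with P(hit 125 first) = 28/125, so E[X_τ^2] = 125^2 · 28/125 + 0 = 3500. Thus E[τ] = E[X_τ^2] − E[M_τ] = 3500 − 784 = 2716 = 28(125 − 28) = 2716.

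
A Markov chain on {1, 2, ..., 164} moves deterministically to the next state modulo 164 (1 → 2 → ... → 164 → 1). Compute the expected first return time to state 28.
E[T_28 | X_0 = 28] = 164

The chain cycles deterministically, so starting at state 28 it returns in exactly 164 steps. Equivalently, the stationary distribution is uniform π_j = 1/164 for every state j, so by Kac's formula E[T_28] = 1/π_28 = 164.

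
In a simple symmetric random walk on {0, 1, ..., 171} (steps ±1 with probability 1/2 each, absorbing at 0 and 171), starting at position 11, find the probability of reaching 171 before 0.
P(hit 171 before 0) = 11/171

Let u_k = P(hit 171 before 0 | start at k). Then u_0 = 0, u_171 = 1, and u_k = u_{k-1}/2 + u_{k+1}/2 for 1 ≤ k ≤ 170. This harmonic recurrence is solved by u_k = k/171, giving u_11 = 11/171.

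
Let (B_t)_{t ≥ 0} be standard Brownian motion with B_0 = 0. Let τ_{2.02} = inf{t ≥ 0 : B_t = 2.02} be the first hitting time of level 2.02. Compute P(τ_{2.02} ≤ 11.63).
P(τ_{2.02} ≤ 11.63) = 2(1 − Φ(2.02/√11.63)) = 2(1 − Φ(0.5923)) ≈ 0.5536

By the reflection principle for standard BM, P(τ_b ≤ t) = 2 · P(B_t ≥ b). Since B_t ~ N(0, t), P(B_t ≥ 2.02) = 1 − Φ(2.02/√t) = 1 − Φ(2.02/√11.63) = 1 − Φ(0.5923) ≈ 0.27682. Doubling: P(τ_{2.02} ≤ 11.63) ≈ 2 · 0.27682 = 0.55364 ≈ 0.5536.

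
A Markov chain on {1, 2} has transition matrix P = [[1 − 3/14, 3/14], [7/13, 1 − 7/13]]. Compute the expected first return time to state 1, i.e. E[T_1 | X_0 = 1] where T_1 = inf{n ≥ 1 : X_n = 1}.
E[T_1 | X_0 = 1] = 1/π_1 = 137/98

For an irreducible recurrent Markov chain with stationary distribution π, E[T_i | X_0 = i] = 1/π_i (Kac's formula). Here π_1 = (7/13)/(3/14 + 7/13) = (7/13)/(137/182) = 98/137, so E[T_1 | X_0 = 1] = 1/π_1 = (3/14 + 7/13)/(7/13) = (137/182)/(7/13) = 137/98.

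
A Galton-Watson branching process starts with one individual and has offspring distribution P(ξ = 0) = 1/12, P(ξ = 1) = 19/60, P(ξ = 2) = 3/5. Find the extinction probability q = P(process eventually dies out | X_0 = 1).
q = 5/36

The pgf is f(s) = 1/12 + 19/60·s + 3/5·s². The extinction probability q is the smallest fixed point of f in [0, 1]. Setting s = f(s):
  3/5·s² + (19/60 − 1)·s + 1/12 = 0
  3/5·s² − (1/12 + 3/5)·s + 1/12 = 0
which factors as (s − 1)·(3/5·s − 1/12) = 0, giving roots s = 1 and s = (1/12)/(3/5) = 5/36.
Mean offspring μ = 19/60 + 2·3/5 = 91/60 > 1 (supercritical), so q < 1. The extinction probability is the smaller root: q = (1/12)/(3/5) = 5/36.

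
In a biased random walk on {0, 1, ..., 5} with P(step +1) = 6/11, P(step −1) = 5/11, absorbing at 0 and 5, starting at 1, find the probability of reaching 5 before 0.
P(hit 5 before 0) = (1 − (5/6)^1) / (1 − (5/6)^5) = 1296/4651

Let u_k denote P(reach 5 before 0 | start at k). Boundary: u_0 = 0, u_5 = 1. Recurrence: u_k = 6/11·u_{k+1} + 5/11·u_{k-1} for 1 ≤ k ≤ 4. Try u_k = A + B·r^k with r = q/p = (5/11)/(6/11) = 5/6. Substitution satisfies the recurrence; boundary conditions give:
  u_k = (1 − r^k) / (1 − r^N) = (1 − (5/6)^1) / (1 − (5/6)^5) = 1296/4651.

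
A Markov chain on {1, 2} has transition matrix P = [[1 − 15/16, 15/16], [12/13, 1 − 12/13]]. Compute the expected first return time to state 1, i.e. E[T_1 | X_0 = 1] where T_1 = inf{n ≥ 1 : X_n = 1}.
E[T_1 | X_0 = 1] = 1/π_1 = 129/64

For an irreducible recurrent Markov chain with stationary distribution π, E[T_i | X_0 = i] = 1/π_i (Kac's formula). Here π_1 = (12/13)/(15/16 + 12/13) = (12/13)/(387/208) = 64/129, so E[T_1 | X_0 = 1] = 1/π_1 = (15/16 + 12/13)/(12/13) = (387/208)/(12/13) = 129/64.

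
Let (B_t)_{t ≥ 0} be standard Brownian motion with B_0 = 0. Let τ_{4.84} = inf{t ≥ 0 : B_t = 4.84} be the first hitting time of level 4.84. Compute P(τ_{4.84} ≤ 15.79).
P(τ_{4.84} ≤ 15.79) = 2(1 − Φ(4.84/√15.79)) = 2(1 − Φ(1.2180)) ≈ 0.2232

By the reflection principle for standard BM, P(τ_b ≤ t) = 2 · P(B_t ≥ b). Since B_t ~ N(0, t), P(B_t ≥ 4.84) = 1 − Φ(4.84/√t) = 1 − Φ(4.84/√15.79) = 1 − Φ(1.2180) ≈ 0.11161. Doubling: P(τ_{4.84} ≤ 15.79) ≈ 2 · 0.11161 = 0.22322 ≈ 0.2232.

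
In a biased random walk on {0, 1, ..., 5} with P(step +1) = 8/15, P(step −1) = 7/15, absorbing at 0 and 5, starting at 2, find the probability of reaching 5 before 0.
P(hit 5 before 0) = (1 − (7/8)^2) / (1 − (7/8)^5) = 7680/15961

Let u_k denote P(reach 5 before 0 | start at k). Boundary: u_0 = 0, u_5 = 1. Recurrence: u_k = 8/15·u_{k+1} + 7/15·u_{k-1} for 1 ≤ k ≤ 4. Try u_k = A + B·r^k with r = q/p = (7/15)/(8/15) = 7/8. Substitution satisfies the recurrence; boundary conditions give:
  u_k = (1 − r^k) / (1 − r^N) = (1 − (7/8)^2) / (1 − (7/8)^5) = 7680/15961.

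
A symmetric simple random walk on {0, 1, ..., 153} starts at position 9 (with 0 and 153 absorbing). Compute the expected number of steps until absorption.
E[τ | X_0 = 9] = 1296

Let v_k = E[τ | X_0 = k]. Boundary: v_0 = v_153 = 0. Recurrence: v_k = 1 + (v_{k-1} + v_{k+1})/2 for 1 ≤ k ≤ 152. The particular solution to v_k − (v_{k-1} + v_{k+1})/2 = 1 is v_k = −k^2. Adding homogeneous solution A + B k and matching boundaries gives v_k = k (153 − k). Substituting k = 9: v_9 = 9 · 144 = 1296.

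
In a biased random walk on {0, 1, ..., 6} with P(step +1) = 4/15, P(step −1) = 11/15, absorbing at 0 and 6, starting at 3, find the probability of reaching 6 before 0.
P(hit 6 before 0) = (1 − (11/4)^3) / (1 − (11/4)^6) = 64/1395

Let u_k denote P(reach 6 before 0 | start at k). Boundary: u_0 = 0, u_6 = 1. Recurrence: u_k = 4/15·u_{k+1} + 11/15·u_{k-1} for 1 ≤ k ≤ 5. Try u_k = A + B·r^k with r = q/p = (11/15)/(4/15) = 11/4. Substitution satisfies the recurrence; boundary conditions give:
  u_k = (1 − r^k) / (1 − r^N) = (1 − (11/4)^3) / (1 − (11/4)^6) = 64/1395.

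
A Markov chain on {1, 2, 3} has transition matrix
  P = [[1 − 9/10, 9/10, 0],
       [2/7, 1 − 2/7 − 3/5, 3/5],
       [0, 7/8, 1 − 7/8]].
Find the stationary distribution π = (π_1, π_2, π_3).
π = (100/631, 315/631, 216/631)

This is a birth-death chain on three states, which satisfies detailed balance: π_1 · P_{12} = π_2 · P_{21} and π_2 · P_{23} = π_3 · P_{32}.
From π_1 · 9/10 = π_2 · 2/7: π_2/π_1 = (9/10)/(2/7) = 63/20.
From π_2 · 3/5 = π_3 · 7/8: π_3/π_2 = (3/5)/(7/8) = 24/35.
Take π_1 proportional to 1; then unnormalized π = (1, 63/20, 54/25). Normalize by dividing by the sum 631/100:
  π = (100/631, 315/631, 216/631).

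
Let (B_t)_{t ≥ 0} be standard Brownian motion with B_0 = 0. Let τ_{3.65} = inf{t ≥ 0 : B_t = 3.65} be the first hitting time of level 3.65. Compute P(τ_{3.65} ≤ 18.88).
P(τ_{3.65} ≤ 18.88) = 2(1 − Φ(3.65/√18.88)) = 2(1 − Φ(0.8400)) ≈ 0.4009

By the reflection principle for standard BM, P(τ_b ≤ t) = 2 · P(B_t ≥ b). Since B_t ~ N(0, t), P(B_t ≥ 3.65) = 1 − Φ(3.65/√t) = 1 − Φ(3.65/√18.88) = 1 − Φ(0.8400) ≈ 0.20045. Doubling: P(τ_{3.65} ≤ 18.88) ≈ 2 · 0.20045 = 0.40090 ≈ 0.4009.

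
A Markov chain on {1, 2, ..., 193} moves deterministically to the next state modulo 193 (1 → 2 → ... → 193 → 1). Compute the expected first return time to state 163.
E[T_163 | X_0 = 163] = 193

The chain cycles deterministically, so starting at state 163 it returns in exactly 193 steps. Equivalently, the stationary distribution is uniform π_j = 1/193 for every state j, so by Kac's formula E[T_163] = 1/π_163 = 193.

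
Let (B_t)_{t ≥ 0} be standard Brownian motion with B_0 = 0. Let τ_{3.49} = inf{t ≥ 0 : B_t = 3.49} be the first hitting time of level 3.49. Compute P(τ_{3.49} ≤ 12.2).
P(τ_{3.49} ≤ 12.2) = 2(1 − Φ(3.49/√12.2)) = 2(1 − Φ(0.9992)) ≈ 0.3177

By the reflection principle for standard BM, P(τ_b ≤ t) = 2 · P(B_t ≥ b). Since B_t ~ N(0, t), P(B_t ≥ 3.49) = 1 − Φ(3.49/√t) = 1 − Φ(3.49/√12.2) = 1 − Φ(0.9992) ≈ 0.15885. Doubling: P(τ_{3.49} ≤ 12.2) ≈ 2 · 0.15885 = 0.31770 ≈ 0.3177.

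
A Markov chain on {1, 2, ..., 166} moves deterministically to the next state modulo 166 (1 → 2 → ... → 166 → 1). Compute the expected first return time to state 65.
E[T_65 | X_0 = 65] = 166

The chain cycles deterministically, so starting at state 65 it returns in exactly 166 steps. Equivalently, the stationary distribution is uniform π_j = 1/166 for every state j, so by Kac's formula E[T_65] = 1/π_65 = 166.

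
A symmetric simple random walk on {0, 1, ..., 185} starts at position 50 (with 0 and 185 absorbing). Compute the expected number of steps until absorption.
E[τ | X_0 = 50] = 6750

Let v_k = E[τ | X_0 = k]. Boundary: v_0 = v_185 = 0. Recurrence: v_k = 1 + (v_{k-1} + v_{k+1})/2 for 1 ≤ k ≤ 184. The particular solution to v_k − (v_{k-1} + v_{k+1})/2 = 1 is v_k = −k^2. Adding homogeneous solution A + B k and matching boundaries gives v_k = k (185 − k). Substituting k = 50: v_50 = 50 · 135 = 6750.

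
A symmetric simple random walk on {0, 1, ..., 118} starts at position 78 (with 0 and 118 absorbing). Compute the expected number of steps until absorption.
E[τ | X_0 = 78] = 3120

Let v_k = E[τ | X_0 = k]. Boundary: v_0 = v_118 = 0. Recurrence: v_k = 1 + (v_{k-1} + v_{k+1})/2 for 1 ≤ k ≤ 117. The particular solution to v_k − (v_{k-1} + v_{k+1})/2 = 1 is v_k = −k^2. Adding homogeneous solution A + B k and matching boundaries gives v_k = k (118 − k). Substituting k = 78: v_78 = 78 · 40 = 3120.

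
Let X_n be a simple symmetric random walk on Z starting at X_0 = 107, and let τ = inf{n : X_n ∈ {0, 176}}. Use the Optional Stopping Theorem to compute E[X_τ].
E[X_τ] = 107

X_n is a martingale and τ is a bounded-mean stopping time (indeed τ is finite a.s. with bounded expectation since the walk is in a bounded region). By the OST, E[X_τ] = E[X_0] = 107. Equivalently: E[X_τ] = 176 · P(hit 176 first) + 0 · P(hit 0 first) = 176 · (107/176) = 107.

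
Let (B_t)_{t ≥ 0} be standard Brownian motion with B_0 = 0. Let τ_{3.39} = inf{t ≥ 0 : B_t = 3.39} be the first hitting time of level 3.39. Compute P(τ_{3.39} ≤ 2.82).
P(τ_{3.39} ≤ 2.82) = 2(1 − Φ(3.39/√2.82)) = 2(1 − Φ(2.0187)) ≈ 0.0435

By the reflection principle for standard BM, P(τ_b ≤ t) = 2 · P(B_t ≥ b). Since B_t ~ N(0, t), P(B_t ≥ 3.39) = 1 − Φ(3.39/√t) = 1 − Φ(3.39/√2.82) = 1 − Φ(2.0187) ≈ 0.02176. Doubling: P(τ_{3.39} ≤ 2.82) ≈ 2 · 0.02176 = 0.04352 ≈ 0.0435.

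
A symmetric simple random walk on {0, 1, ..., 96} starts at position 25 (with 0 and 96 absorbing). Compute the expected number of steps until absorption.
E[τ | X_0 = 25] = 1775

Let v_k = E[τ | X_0 = k]. Boundary: v_0 = v_96 = 0. Recurrence: v_k = 1 + (v_{k-1} + v_{k+1})/2 for 1 ≤ k ≤ 95. The particular solution to v_k − (v_{k-1} + v_{k+1})/2 = 1 is v_k = −k^2. Adding homogeneous solution A + B k and matching boundaries gives v_k = k (96 − k). Substituting k = 25: v_25 = 25 · 71 = 1775.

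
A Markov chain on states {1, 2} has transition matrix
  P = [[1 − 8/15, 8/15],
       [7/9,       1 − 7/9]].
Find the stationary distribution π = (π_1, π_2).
π_1 = 35/59, π_2 = 24/59

Solve πP = π with π_1 + π_2 = 1. From πP = π: π_1 · (1 − 8/15) + π_2 · 7/9 = π_1 ⇒ π_2 · 7/9 = π_1 · 8/15 ⇒ π_2/π_1 = (8/15)/(7/9) = 24/35. Together with π_1 + π_2 = 1:
  π_1 = (7/9)/(8/15 + 7/9) = (7/9)/(59/45) = 35/59,
  π_2 = (8/15)/(8/15 + 7/9) = (8/15)/(59/45) = 24/59.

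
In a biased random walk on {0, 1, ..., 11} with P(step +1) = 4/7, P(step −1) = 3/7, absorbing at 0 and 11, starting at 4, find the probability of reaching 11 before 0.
P(hit 11 before 0) = (1 − (3/4)^4) / (1 − (3/4)^11) = 2867200/4017157

Let u_k denote P(reach 11 before 0 | start at k). Boundary: u_0 = 0, u_11 = 1. Recurrence: u_k = 4/7·u_{k+1} + 3/7·u_{k-1} for 1 ≤ k ≤ 10. Try u_k = A + B·r^k with r = q/p = (3/7)/(4/7) = 3/4. Substitution satisfies the recurrence; boundary conditions give:
  u_k = (1 − r^k) / (1 − r^N) = (1 − (3/4)^4) / (1 − (3/4)^11) = 2867200/4017157.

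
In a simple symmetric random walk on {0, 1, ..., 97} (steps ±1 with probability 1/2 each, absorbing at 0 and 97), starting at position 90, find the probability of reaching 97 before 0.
P(hit 97 before 0) = 90/97

Let u_k = P(hit 97 before 0 | start at k). Then u_0 = 0, u_97 = 1, and u_k = u_{k-1}/2 + u_{k+1}/2 for 1 ≤ k ≤ 96. This harmonic recurrence is solved by u_k = k/97, giving u_90 = 90/97.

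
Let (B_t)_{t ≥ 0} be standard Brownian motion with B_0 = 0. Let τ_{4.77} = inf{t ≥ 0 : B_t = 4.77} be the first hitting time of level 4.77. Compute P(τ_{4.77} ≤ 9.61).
P(τ_{4.77} ≤ 9.61) = 2(1 − Φ(4.77/√9.61)) = 2(1 − Φ(1.5387)) ≈ 0.1239

By the reflection principle for standard BM, P(τ_b ≤ t) = 2 · P(B_t ≥ b). Since B_t ~ N(0, t), P(B_t ≥ 4.77) = 1 − Φ(4.77/√t) = 1 − Φ(4.77/√9.61) = 1 − Φ(1.5387) ≈ 0.06194. Doubling: P(τ_{4.77} ≤ 9.61) ≈ 2 · 0.06194 = 0.12388 ≈ 0.1239.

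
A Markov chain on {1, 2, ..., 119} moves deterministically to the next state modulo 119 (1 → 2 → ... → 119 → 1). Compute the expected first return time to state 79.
E[T_79 | X_0 = 79] = 119

The chain cycles deterministically, so starting at state 79 it returns in exactly 119 steps. Equivalently, the stationary distribution is uniform π_j = 1/119 for every state j, so by Kac's formula E[T_79] = 1/π_79 = 119.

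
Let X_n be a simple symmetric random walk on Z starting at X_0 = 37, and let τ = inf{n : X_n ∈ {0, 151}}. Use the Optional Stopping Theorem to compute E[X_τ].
E[X_τ] = 37

X_n is a martingale and τ is a bounded-mean stopping time (indeed τ is finite a.s. with bounded expectation since the walk is in a bounded region). By the OST, E[X_τ] = E[X_0] = 37. Equivalently: E[X_τ] = 151 · P(hit 151 first) + 0 · P(hit 0 first) = 151 · (37/151) = 37.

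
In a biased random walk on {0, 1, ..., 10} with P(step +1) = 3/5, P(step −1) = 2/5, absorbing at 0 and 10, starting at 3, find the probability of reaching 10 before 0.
P(hit 10 before 0) = (1 − (2/3)^3) / (1 − (2/3)^10) = 41553/58025

Let u_k denote P(reach 10 before 0 | start at k). Boundary: u_0 = 0, u_10 = 1. Recurrence: u_k = 3/5·u_{k+1} + 2/5·u_{k-1} for 1 ≤ k ≤ 9. Try u_k = A + B·r^k with r = q/p = (2/5)/(3/5) = 2/3. Substitution satisfies the recurrence; boundary conditions give:
  u_k = (1 − r^k) / (1 − r^N) = (1 − (2/3)^3) / (1 − (2/3)^10) = 41553/58025.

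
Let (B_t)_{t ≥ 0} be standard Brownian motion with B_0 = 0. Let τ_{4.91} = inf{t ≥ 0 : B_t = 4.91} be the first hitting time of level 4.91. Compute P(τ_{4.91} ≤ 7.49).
P(τ_{4.91} ≤ 7.49) = 2(1 − Φ(4.91/√7.49)) = 2(1 − Φ(1.7941)) ≈ 0.0728

By the reflection principle for standard BM, P(τ_b ≤ t) = 2 · P(B_t ≥ b). Since B_t ~ N(0, t), P(B_t ≥ 4.91) = 1 − Φ(4.91/√t) = 1 − Φ(4.91/√7.49) = 1 − Φ(1.7941) ≈ 0.03640. Doubling: P(τ_{4.91} ≤ 7.49) ≈ 2 · 0.03640 = 0.07280 ≈ 0.0728.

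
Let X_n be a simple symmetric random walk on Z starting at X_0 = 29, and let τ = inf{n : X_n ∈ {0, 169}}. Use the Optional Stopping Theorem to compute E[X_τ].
E[X_τ] = 29

X_n is a martingale and τ is a bounded-mean stopping time (indeed τ is finite a.s. with bounded expectation since the walk is in a bounded region). By the OST, E[X_τ] = E[X_0] = 29. Equivalently: E[X_τ] = 169 · P(hit 169 first) + 0 · P(hit 0 first) = 169 · (29/169) = 29.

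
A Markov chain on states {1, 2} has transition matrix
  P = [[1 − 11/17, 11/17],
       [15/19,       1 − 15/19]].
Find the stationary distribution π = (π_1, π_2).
π_1 = 255/464, π_2 = 209/464

Solve πP = π with π_1 + π_2 = 1. From πP = π: π_1 · (1 − 11/17) + π_2 · 15/19 = π_1 ⇒ π_2 · 15/19 = π_1 · 11/17 ⇒ π_2/π_1 = (11/17)/(15/19) = 209/255. Together with π_1 + π_2 = 1:
  π_1 = (15/19)/(11/17 + 15/19) = (15/19)/(464/323) = 255/464,
  π_2 = (11/17)/(11/17 + 15/19) = (11/17)/(464/323) = 209/464.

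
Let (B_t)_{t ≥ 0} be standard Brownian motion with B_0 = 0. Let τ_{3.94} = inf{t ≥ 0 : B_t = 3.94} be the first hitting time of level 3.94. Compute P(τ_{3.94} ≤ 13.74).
P(τ_{3.94} ≤ 13.74) = 2(1 − Φ(3.94/√13.74)) = 2(1 − Φ(1.0629)) ≈ 0.2878

By the reflection principle for standard BM, P(τ_b ≤ t) = 2 · P(B_t ≥ b). Since B_t ~ N(0, t), P(B_t ≥ 3.94) = 1 − Φ(3.94/√t) = 1 − Φ(3.94/√13.74) = 1 − Φ(1.0629) ≈ 0.14391. Doubling: P(τ_{3.94} ≤ 13.74) ≈ 2 · 0.14391 = 0.28782 ≈ 0.2878.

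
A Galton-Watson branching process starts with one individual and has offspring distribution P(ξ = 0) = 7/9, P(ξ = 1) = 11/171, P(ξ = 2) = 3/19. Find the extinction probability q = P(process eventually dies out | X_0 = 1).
q = 1

Mean offspring μ = 0·7/9 + 1·11/171 + 2·3/19 = 65/171 ≤ 1. For μ ≤ 1 with offspring not concentrated at 1, the Galton-Watson process goes extinct almost surely, so q = 1.
(Algebraic check: The pgf is f(s) = 7/9 + 11/171·s + 3/19·s². The extinction probability q is the smallest fixed point of f in [0, 1]. Setting s = f(s):
  3/19·s² + (11/171 − 1)·s + 7/9 = 0
  3/19·s² − (7/9 + 3/19)·s + 7/9 = 0
which factors as (s − 1)·(3/19·s − 7/9) = 0, giving roots s = 1 and s = (7/9)/(3/19) = 133/27. Since 133/27 ≥ 1, the smallest root in [0, 1] is s = 1.)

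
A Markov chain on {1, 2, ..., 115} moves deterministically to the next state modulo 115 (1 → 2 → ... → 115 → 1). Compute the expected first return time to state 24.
E[T_24 | X_0 = 24] = 115

The chain cycles deterministically, so starting at state 24 it returns in exactly 115 steps. Equivalently, the stationary distribution is uniform π_j = 1/115 for every state j, so by Kac's formula E[T_24] = 1/π_24 = 115.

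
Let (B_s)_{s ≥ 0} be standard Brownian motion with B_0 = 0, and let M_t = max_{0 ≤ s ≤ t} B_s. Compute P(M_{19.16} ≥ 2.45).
P(M_{19.16} ≥ 2.45) = 2·P(B_{19.16} ≥ 2.45) = 2(1 − Φ(2.45/√19.16)) ≈ 0.5757

By the reflection principle for Brownian motion, P(M_t ≥ a) = 2 · P(B_t ≥ a) for a ≥ 0. Since B_t ~ N(0, t), P(B_t ≥ 2.45) = 1 − Φ(2.45/√t) = 1 − Φ(2.45/√19.16) = 1 − Φ(0.5597). So
  P(M_{19.16} ≥ 2.45) = 2(1 − Φ(0.5597)) ≈ 0.5757.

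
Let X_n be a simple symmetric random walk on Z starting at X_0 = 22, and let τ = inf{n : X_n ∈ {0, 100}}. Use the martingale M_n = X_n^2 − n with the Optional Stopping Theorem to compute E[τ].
E[τ] = 1716

M_n = X_n^2 − n is a martingale (since E[X_{n+1}^2 | F_n] = X_n^2 + 1). By OST (τ has finite mean in a bounded region), E[M_τ] = E[M_0] = X_0^2 − 0 = 22^2 = 484. Also E[M_τ] = E[X_τ^2] − E[τ]. The walk exits at 0 or 100, with P(hit 100 first) = 22/100, so E[X_τ^2] = 100^2 · 22/100 + 0 = 2200. Thus E[τ] = E[X_τ^2] − E[M_τ] = 2200 − 484 = 1716 = 22(100 − 22) = 1716.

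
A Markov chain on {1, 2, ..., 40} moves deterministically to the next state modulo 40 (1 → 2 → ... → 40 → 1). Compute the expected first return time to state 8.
E[T_8 | X_0 = 8] = 40

The chain cycles deterministically, so starting at state 8 it returns in exactly 40 steps. Equivalently, the stationary distribution is uniform π_j = 1/40 for every state j, so by Kac's formula E[T_8] = 1/π_8 = 40.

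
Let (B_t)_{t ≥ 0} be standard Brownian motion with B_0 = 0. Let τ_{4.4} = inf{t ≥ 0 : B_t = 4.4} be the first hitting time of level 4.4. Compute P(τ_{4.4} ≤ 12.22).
P(τ_{4.4} ≤ 12.22) = 2(1 − Φ(4.4/√12.22)) = 2(1 − Φ(1.2587)) ≈ 0.2081

By the reflection principle for standard BM, P(τ_b ≤ t) = 2 · P(B_t ≥ b). Since B_t ~ N(0, t), P(B_t ≥ 4.4) = 1 − Φ(4.4/√t) = 1 − Φ(4.4/√12.22) = 1 − Φ(1.2587) ≈ 0.10407. Doubling: P(τ_{4.4} ≤ 12.22) ≈ 2 · 0.10407 = 0.20814 ≈ 0.2081.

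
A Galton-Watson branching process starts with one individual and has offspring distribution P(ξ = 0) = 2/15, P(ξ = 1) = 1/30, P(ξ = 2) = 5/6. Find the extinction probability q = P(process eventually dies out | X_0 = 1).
q = 4/25

The pgf is f(s) = 2/15 + 1/30·s + 5/6·s². The extinction probability q is the smallest fixed point of f in [0, 1]. Setting s = f(s):
  5/6·s² + (1/30 − 1)·s + 2/15 = 0
  5/6·s² − (2/15 + 5/6)·s + 2/15 = 0
which factors as (s − 1)·(5/6·s − 2/15) = 0, giving roots s = 1 and s = (2/15)/(5/6) = 4/25.
Mean offspring μ = 1/30 + 2·5/6 = 17/10 > 1 (supercritical), so q < 1. The extinction probability is the smaller root: q = (2/15)/(5/6) = 4/25.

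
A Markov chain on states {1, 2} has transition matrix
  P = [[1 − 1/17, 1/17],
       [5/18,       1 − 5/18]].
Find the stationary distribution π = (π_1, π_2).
π_1 = 85/103, π_2 = 18/103

Solve πP = π with π_1 + π_2 = 1. From πP = π: π_1 · (1 − 1/17) + π_2 · 5/18 = π_1 ⇒ π_2 · 5/18 = π_1 · 1/17 ⇒ π_2/π_1 = (1/17)/(5/18) = 18/85. Together with π_1 + π_2 = 1:
  π_1 = (5/18)/(1/17 + 5/18) = (5/18)/(103/306) = 85/103,
  π_2 = (1/17)/(1/17 + 5/18) = (1/17)/(103/306) = 18/103.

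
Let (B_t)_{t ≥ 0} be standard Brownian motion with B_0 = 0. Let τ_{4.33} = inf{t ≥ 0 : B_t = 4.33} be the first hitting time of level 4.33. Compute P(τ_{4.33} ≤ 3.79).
P(τ_{4.33} ≤ 3.79) = 2(1 − Φ(4.33/√3.79)) = 2(1 − Φ(2.2242)) ≈ 0.0261

By the reflection principle for standard BM, P(τ_b ≤ t) = 2 · P(B_t ≥ b). Since B_t ~ N(0, t), P(B_t ≥ 4.33) = 1 − Φ(4.33/√t) = 1 − Φ(4.33/√3.79) = 1 − Φ(2.2242) ≈ 0.01307. Doubling: P(τ_{4.33} ≤ 3.79) ≈ 2 · 0.01307 = 0.02614 ≈ 0.0261.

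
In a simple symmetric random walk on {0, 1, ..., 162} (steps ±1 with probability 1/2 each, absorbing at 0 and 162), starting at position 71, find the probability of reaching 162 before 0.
P(hit 162 before 0) = 71/162

Let u_k = P(hit 162 before 0 | start at k). Then u_0 = 0, u_162 = 1, and u_k = u_{k-1}/2 + u_{k+1}/2 for 1 ≤ k ≤ 161. This harmonic recurrence is solved by u_k = k/162, giving u_71 = 71/162.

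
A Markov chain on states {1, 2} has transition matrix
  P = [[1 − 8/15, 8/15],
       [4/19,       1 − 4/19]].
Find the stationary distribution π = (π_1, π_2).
π_1 = 15/53, π_2 = 38/53

Solve πP = π with π_1 + π_2 = 1. From πP = π: π_1 · (1 − 8/15) + π_2 · 4/19 = π_1 ⇒ π_2 · 4/19 = π_1 · 8/15 ⇒ π_2/π_1 = (8/15)/(4/19) = 38/15. Together with π_1 + π_2 = 1:
  π_1 = (4/19)/(8/15 + 4/19) = (4/19)/(212/285) = 15/53,
  π_2 = (8/15)/(8/15 + 4/19) = (8/15)/(212/285) = 38/53.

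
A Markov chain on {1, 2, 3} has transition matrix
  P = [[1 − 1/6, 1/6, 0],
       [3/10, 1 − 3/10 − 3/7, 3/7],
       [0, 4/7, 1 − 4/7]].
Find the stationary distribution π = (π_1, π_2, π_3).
π = (36/71, 20/71, 15/71)

This is a birth-death chain on three states, which satisfies detailed balance: π_1 · P_{12} = π_2 · P_{21} and π_2 · P_{23} = π_3 · P_{32}.
From π_1 · 1/6 = π_2 · 3/10: π_2/π_1 = (1/6)/(3/10) = 5/9.
From π_2 · 3/7 = π_3 · 4/7: π_3/π_2 = (3/7)/(4/7) = 3/4.
Take π_1 proportional to 1; then unnormalized π = (1, 5/9, 5/12). Normalize by dividing by the sum 71/36:
  π = (36/71, 20/71, 15/71).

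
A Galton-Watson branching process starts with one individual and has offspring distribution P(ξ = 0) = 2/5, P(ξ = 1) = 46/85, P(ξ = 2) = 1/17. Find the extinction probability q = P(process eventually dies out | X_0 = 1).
q = 1

Mean offspring μ = 0·2/5 + 1·46/85 + 2·1/17 = 56/85 ≤ 1. For μ ≤ 1 with offspring not concentrated at 1, the Galton-Watson process goes extinct almost surely, so q = 1.
(Algebraic check: The pgf is f(s) = 2/5 + 46/85·s + 1/17·s². The extinction probability q is the smallest fixed point of f in [0, 1]. Setting s = f(s):
  1/17·s² + (46/85 − 1)·s + 2/5 = 0
  1/17·s² − (2/5 + 1/17)·s + 2/5 = 0
which factors as (s − 1)·(1/17·s − 2/5) = 0, giving roots s = 1 and s = (2/5)/(1/17) = 34/5. Since 34/5 ≥ 1, the smallest root in [0, 1] is s = 1.)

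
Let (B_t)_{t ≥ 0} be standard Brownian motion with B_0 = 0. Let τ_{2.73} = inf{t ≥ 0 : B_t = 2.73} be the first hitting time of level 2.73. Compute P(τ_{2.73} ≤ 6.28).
P(τ_{2.73} ≤ 6.28) = 2(1 − Φ(2.73/√6.28)) = 2(1 − Φ(1.0894)) ≈ 0.2760

By the reflection principle for standard BM, P(τ_b ≤ t) = 2 · P(B_t ≥ b). Since B_t ~ N(0, t), P(B_t ≥ 2.73) = 1 − Φ(2.73/√t) = 1 − Φ(2.73/√6.28) = 1 − Φ(1.0894) ≈ 0.13799. Doubling: P(τ_{2.73} ≤ 6.28) ≈ 2 · 0.13799 = 0.27598 ≈ 0.2760.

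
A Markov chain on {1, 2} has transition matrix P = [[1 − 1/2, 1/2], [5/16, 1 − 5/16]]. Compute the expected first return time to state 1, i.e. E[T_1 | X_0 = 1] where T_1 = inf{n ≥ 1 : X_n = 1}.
E[T_1 | X_0 = 1] = 1/π_1 = 13/5

For an irreducible recurrent Markov chain with stationary distribution π, E[T_i | X_0 = i] = 1/π_i (Kac's formula). Here π_1 = (5/16)/(1/2 + 5/16) = (5/16)/(13/16) = 5/13, so E[T_1 | X_0 = 1] = 1/π_1 = (1/2 + 5/16)/(5/16) = (13/16)/(5/16) = 13/5.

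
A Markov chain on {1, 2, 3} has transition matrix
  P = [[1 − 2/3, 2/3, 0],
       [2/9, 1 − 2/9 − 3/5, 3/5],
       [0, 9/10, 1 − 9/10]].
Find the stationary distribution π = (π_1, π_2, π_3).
π = (1/6, 1/2, 1/3)

This is a birth-death chain on three states, which satisfies detailed balance: π_1 · P_{12} = π_2 · P_{21} and π_2 · P_{23} = π_3 · P_{32}.
From π_1 · 2/3 = π_2 · 2/9: π_2/π_1 = (2/3)/(2/9) = 3.
From π_2 · 3/5 = π_3 · 9/10: π_3/π_2 = (3/5)/(9/10) = 2/3.
Take π_1 proportional to 1; then unnormalized π = (1, 3, 2). Normalize by dividing by the sum 6:
  π = (1/6, 1/2, 1/3).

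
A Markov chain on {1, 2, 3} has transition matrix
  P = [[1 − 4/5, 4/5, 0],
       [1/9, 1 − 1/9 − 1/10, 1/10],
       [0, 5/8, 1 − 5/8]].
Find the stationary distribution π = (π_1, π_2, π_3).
π = (125/1169, 900/1169, 144/1169)

This is a birth-death chain on three states, which satisfies detailed balance: π_1 · P_{12} = π_2 · P_{21} and π_2 · P_{23} = π_3 · P_{32}.
From π_1 · 4/5 = π_2 · 1/9: π_2/π_1 = (4/5)/(1/9) = 36/5.
From π_2 · 1/10 = π_3 · 5/8: π_3/π_2 = (1/10)/(5/8) = 4/25.
Take π_1 proportional to 1; then unnormalized π = (1, 36/5, 144/125). Normalize by dividing by the sum 1169/125:
  π = (125/1169, 900/1169, 144/1169).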